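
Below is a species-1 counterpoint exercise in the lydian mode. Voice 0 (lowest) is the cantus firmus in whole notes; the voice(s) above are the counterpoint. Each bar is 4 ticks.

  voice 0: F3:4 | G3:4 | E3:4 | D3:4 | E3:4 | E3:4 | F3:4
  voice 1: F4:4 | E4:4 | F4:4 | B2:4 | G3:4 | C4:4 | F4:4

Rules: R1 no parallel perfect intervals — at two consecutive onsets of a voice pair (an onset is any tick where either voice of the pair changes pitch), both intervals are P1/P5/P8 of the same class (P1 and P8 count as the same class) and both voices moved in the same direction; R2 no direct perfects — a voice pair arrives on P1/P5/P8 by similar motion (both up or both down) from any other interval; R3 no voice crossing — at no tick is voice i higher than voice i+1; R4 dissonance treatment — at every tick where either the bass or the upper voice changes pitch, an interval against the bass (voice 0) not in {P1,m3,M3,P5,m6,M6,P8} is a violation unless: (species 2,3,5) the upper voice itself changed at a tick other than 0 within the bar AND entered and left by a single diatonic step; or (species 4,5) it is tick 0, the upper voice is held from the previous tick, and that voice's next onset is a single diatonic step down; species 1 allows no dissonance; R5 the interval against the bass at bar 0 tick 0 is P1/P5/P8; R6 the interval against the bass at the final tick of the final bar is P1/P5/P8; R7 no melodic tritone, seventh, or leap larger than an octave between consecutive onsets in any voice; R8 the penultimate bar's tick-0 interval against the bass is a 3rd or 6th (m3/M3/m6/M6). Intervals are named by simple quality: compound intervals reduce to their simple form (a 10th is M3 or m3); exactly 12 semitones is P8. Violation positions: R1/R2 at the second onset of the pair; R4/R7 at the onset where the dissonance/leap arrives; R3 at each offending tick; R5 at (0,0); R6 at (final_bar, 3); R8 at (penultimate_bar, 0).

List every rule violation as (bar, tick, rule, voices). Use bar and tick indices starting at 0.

bar 0: v0=F3 v1=F4 downbeat P8
bar 1: v0=G3 v1=E4 downbeat M6
bar 2: v0=E3 v1=F4 downbeat m2
bar 3: v0=D3 v1=B2 downbeat m3
bar 4: v0=E3 v1=G3 downbeat m3
bar 5: v0=E3 v1=C4 downbeat m6
bar 6: v0=F3 v1=F4 downbeat P8
  -> R4 @ bar 2 tick 0 v(0, 1): E3/F4 m2 untreated
  -> R3 @ bar 3 tick 0 v(0, 1): D3 above B2
  -> R7 @ bar 3 tick 0 v(1,): F4->B2 leap 18st
  -> R3 @ bar 3 tick 1 v(0, 1): D3 above B2
  -> R3 @ bar 3 tick 2 v(0, 1): D3 above B2
  -> R3 @ bar 3 tick 3 v(0, 1): D3 above B2
  -> R2 @ bar 6 tick 0 v(0, 1): E3/C4 m6 -> F3/F4 P8 similar

(2, 0, R4, (0, 1))
(3, 0, R3, (0, 1))
(3, 0, R7, (1,))
(3, 1, R3, (0, 1))
(3, 2, R3, (0, 1))
(3, 3, R3, (0, 1))
(6, 0, R2, (0, 1))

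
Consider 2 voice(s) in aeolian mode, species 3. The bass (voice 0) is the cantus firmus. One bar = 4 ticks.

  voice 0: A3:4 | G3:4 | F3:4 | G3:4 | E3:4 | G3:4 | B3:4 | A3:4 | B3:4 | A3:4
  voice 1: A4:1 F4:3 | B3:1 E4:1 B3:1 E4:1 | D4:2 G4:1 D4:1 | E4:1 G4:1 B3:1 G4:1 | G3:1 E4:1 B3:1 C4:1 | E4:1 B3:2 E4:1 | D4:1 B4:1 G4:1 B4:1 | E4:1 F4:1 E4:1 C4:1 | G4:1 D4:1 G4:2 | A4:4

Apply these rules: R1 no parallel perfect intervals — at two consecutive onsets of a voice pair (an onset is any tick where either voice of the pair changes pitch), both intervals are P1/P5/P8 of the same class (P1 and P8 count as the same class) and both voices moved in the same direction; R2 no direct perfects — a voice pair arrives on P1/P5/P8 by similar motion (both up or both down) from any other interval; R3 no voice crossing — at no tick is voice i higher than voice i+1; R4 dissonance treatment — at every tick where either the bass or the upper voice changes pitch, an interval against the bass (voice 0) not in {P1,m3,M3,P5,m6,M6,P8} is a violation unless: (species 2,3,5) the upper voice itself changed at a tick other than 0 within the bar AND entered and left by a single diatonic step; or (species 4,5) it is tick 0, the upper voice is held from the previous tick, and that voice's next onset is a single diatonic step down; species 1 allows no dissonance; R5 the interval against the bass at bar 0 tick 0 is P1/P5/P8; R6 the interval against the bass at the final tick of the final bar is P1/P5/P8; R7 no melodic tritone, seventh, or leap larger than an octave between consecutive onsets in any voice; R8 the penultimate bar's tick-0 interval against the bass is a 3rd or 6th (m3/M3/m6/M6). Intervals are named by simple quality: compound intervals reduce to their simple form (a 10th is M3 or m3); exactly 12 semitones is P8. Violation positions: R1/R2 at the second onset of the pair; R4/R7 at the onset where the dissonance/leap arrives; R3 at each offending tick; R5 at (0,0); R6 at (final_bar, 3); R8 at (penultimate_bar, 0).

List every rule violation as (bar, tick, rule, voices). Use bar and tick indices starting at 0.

bar 0: v0=A3 v1=A4 downbeat P8
bar 1: v0=G3 v1=B3 downbeat M3
bar 2: v0=F3 v1=D4 downbeat M6
bar 3: v0=G3 v1=E4 downbeat M6
bar 4: v0=E3 v1=G3 downbeat m3
bar 5: v0=G3 v1=E4 downbeat M6
bar 6: v0=B3 v1=D4 downbeat m3
bar 7: v0=A3 v1=E4 downbeat P5
bar 8: v0=B3 v1=G4 downbeat m6
bar 9: v0=A3 v1=A4 downbeat P8
  -> R7 @ bar 1 tick 0 v(1,): F4->B3 leap 6st
  -> R4 @ bar 2 tick 2 v(0, 1): F3/G4 M2 untreated
  -> R2 @ bar 7 tick 0 v(0, 1): B3/B4 P8 -> A3/E4 P5 similar

(1, 0, R7, (1,))
(2, 2, R4, (0, 1))
(7, 0, R2, (0, 1))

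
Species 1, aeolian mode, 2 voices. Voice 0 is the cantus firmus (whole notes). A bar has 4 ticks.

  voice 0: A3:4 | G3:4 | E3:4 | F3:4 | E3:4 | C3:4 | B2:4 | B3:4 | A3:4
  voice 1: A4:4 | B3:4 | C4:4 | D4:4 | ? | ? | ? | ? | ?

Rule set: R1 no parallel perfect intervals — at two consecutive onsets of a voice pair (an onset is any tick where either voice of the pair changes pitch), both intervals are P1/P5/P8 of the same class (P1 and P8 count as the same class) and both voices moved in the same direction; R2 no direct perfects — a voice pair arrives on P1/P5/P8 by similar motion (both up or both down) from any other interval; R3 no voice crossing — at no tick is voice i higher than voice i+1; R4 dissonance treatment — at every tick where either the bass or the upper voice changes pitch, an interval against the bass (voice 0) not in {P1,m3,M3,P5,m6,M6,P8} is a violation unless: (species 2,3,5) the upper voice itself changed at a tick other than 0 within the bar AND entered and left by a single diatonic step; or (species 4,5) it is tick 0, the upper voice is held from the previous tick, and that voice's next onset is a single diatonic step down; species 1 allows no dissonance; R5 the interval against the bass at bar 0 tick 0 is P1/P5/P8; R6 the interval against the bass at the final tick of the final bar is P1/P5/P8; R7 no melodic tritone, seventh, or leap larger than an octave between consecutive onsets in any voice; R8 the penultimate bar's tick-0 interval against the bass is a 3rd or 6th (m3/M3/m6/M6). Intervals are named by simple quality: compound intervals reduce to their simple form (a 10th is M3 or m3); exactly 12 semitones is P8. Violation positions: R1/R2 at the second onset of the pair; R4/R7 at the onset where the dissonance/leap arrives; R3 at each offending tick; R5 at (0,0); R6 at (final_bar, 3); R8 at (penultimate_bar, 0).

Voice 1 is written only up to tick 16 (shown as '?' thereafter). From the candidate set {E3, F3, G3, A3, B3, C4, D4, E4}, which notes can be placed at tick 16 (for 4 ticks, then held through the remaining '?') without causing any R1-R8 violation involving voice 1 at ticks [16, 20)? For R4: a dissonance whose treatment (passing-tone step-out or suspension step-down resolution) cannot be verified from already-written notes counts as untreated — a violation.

E3: violates R2,R7
F3: violates R4
G3: legal
A3: violates R4
B3: violates R2
C4: legal
D4: violates R4
E4: legal

{C4, E4, G3}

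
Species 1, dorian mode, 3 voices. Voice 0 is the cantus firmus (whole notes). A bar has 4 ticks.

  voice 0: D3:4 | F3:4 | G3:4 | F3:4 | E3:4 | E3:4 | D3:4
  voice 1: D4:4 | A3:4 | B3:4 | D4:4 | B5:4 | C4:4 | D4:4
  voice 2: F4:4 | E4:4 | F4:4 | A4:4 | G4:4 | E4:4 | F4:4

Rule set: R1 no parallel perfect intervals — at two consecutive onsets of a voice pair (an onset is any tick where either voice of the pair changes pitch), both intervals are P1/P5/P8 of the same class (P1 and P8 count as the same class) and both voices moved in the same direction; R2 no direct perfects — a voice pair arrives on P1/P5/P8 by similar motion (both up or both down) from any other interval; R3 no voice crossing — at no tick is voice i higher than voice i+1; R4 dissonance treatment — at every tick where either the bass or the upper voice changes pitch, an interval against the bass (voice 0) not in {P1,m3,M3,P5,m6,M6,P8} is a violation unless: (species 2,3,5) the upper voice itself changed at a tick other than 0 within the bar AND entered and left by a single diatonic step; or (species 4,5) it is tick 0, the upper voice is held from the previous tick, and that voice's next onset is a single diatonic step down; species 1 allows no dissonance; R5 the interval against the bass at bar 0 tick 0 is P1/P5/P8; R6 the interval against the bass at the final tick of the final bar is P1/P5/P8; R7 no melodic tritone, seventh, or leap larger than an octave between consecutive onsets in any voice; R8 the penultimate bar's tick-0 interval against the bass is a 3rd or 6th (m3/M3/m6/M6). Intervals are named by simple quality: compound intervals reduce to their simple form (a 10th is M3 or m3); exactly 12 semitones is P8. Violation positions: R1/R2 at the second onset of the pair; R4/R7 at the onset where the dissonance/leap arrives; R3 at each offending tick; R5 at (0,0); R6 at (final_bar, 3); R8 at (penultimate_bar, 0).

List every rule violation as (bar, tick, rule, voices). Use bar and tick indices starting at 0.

bar 0: v0=D3 v1=D4 v2=F4 downbeat m3
bar 1: v0=F3 v1=A3 v2=E4 downbeat M7
bar 2: v0=G3 v1=B3 v2=F4 downbeat m7
bar 3: v0=F3 v1=D4 v2=A4 downbeat M3
bar 4: v0=E3 v1=B5 v2=G4 downbeat m3
bar 5: v0=E3 v1=C4 v2=E4 downbeat P8
bar 6: v0=D3 v1=D4 v2=F4 downbeat m3
  -> R5 @ bar 0 tick 0 v(0, 2): opens on m3
  -> R2 @ bar 1 tick 0 v(1, 2): D4/F4 m3 -> A3/E4 P5 similar
  -> R4 @ bar 1 tick 0 v(0, 2): F3/E4 M7 untreated
  -> R4 @ bar 2 tick 0 v(0, 2): G3/F4 m7 untreated
  -> R2 @ bar 3 tick 0 v(1, 2): B3/F4 TT -> D4/A4 P5 similar
  -> R3 @ bar 4 tick 0 v(1, 2): B5 above G4
  -> R7 @ bar 4 tick 0 v(1,): D4->B5 leap 21st
  -> R3 @ bar 4 tick 1 v(1, 2): B5 above G4
  -> R3 @ bar 4 tick 2 v(1, 2): B5 above G4
  -> R3 @ bar 4 tick 3 v(1, 2): B5 above G4
  -> R7 @ bar 5 tick 0 v(1,): B5->C4 leap 23st
  -> R8 @ bar 5 tick 0 v(0, 2): penult P8 not 3rd/6th
  -> R6 @ bar 6 tick 3 v(0, 2): closes on m3

(0, 0, R5, (0, 2))
(1, 0, R2, (1, 2))
(1, 0, R4, (0, 2))
(2, 0, R4, (0, 2))
(3, 0, R2, (1, 2))
(4, 0, R3, (1, 2))
(4, 0, R7, (1,))
(4, 1, R3, (1, 2))
(4, 2, R3, (1, 2))
(4, 3, R3, (1, 2))
(5, 0, R7, (1,))
(5, 0, R8, (0, 2))
(6, 3, R6, (0, 2))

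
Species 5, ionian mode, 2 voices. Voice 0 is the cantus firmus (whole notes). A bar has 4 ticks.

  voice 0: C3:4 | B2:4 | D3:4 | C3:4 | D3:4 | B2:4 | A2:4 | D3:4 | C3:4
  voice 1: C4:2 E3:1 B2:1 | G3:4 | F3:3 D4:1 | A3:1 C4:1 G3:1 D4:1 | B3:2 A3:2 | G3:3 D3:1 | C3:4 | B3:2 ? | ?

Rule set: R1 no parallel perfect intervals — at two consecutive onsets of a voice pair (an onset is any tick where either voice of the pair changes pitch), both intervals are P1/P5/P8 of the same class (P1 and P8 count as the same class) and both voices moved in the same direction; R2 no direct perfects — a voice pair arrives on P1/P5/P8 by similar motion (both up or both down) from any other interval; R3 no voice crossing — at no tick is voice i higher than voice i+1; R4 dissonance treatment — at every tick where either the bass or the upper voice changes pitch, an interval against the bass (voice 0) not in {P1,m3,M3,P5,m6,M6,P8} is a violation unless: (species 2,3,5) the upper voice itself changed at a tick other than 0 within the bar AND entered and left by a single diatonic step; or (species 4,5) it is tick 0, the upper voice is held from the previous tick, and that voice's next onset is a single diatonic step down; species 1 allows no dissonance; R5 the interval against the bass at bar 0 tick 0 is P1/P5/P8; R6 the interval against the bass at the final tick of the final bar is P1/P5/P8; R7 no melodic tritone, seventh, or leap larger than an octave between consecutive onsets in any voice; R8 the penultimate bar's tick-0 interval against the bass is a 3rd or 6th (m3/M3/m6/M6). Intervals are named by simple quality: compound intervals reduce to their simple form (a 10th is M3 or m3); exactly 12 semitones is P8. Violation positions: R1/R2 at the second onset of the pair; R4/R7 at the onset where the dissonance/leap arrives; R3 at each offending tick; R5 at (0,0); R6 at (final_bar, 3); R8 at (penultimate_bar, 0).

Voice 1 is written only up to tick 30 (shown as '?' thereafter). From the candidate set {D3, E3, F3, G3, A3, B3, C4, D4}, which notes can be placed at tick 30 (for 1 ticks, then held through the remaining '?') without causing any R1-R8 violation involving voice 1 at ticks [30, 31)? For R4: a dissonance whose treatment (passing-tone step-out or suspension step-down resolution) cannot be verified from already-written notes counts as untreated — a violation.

{A3, B3, D3, D4}

D3: legal
E3: violates R4
F3: violates R7
G3: violates R4
A3: legal
B3: legal
C4: violates R4
D4: legal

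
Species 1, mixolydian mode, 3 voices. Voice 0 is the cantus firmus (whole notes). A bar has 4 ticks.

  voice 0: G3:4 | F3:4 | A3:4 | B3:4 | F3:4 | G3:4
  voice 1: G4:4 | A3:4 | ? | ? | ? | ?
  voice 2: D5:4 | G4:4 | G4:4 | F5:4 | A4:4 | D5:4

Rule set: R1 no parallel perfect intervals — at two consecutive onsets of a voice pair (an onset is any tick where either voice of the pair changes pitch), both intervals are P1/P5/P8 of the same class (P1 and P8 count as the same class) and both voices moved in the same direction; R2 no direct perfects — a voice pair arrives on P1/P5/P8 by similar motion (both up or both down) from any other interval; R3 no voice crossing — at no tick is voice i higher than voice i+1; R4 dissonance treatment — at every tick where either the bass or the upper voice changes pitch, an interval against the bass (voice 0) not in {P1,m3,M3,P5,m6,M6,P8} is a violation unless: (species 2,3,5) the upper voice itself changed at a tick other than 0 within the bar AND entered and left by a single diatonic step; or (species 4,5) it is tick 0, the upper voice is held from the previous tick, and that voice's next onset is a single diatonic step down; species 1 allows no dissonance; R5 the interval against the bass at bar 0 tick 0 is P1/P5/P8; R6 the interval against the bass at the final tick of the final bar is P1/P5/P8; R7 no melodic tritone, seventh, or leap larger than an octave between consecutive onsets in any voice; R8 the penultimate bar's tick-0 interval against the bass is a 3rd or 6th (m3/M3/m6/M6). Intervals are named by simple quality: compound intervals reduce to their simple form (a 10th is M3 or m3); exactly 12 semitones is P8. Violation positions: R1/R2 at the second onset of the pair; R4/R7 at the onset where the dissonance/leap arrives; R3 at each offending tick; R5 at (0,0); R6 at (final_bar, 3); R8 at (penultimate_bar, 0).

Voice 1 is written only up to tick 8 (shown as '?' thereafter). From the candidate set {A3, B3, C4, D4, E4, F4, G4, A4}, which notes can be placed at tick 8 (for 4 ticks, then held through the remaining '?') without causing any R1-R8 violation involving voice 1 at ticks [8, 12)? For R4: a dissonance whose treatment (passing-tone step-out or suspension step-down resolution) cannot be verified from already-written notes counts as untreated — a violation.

{A3, C4, F4}

A3: legal
B3: violates R4
C4: legal
D4: violates R4
E4: violates R2
F4: legal
G4: violates R4,R7
A4: violates R2,R3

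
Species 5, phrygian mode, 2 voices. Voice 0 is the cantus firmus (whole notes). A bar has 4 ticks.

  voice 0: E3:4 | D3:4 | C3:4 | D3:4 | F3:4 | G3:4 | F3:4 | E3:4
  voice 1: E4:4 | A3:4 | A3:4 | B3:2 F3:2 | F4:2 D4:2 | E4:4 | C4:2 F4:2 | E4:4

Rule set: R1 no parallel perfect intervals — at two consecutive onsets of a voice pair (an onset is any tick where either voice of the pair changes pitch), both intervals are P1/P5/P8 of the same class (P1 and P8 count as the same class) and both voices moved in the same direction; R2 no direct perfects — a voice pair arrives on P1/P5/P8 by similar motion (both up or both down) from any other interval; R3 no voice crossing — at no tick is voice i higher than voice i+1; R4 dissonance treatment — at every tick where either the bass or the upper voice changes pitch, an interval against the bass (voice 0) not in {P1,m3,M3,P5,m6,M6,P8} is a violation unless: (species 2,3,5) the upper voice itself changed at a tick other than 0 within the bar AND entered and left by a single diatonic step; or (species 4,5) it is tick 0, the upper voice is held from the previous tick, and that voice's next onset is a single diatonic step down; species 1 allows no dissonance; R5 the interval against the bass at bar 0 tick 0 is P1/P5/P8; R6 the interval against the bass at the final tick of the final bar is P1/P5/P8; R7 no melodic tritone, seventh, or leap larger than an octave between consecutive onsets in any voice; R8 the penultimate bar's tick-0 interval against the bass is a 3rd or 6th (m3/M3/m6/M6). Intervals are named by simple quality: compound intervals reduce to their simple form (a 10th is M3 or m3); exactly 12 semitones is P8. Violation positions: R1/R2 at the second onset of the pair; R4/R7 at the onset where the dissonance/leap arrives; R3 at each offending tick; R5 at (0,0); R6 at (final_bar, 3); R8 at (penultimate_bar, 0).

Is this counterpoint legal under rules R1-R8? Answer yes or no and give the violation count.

bar 0: v0=E3 v1=E4 (P8)
bar 1: v0=D3 v1=A3 (P5)
bar 2: v0=C3 v1=A3 (M6)
bar 3: v0=D3 v1=B3 (M6)
bar 4: v0=F3 v1=F4 (P8)
bar 5: v0=G3 v1=E4 (M6)
bar 6: v0=F3 v1=C4 (P5)
bar 7: v0=E3 v1=E4 (P8)
  R2 @ bar1.0: E3/E4 P8 -> D3/A3 P5 similar
  R7 @ bar3.2: B3->F3 leap 6st
  R2 @ bar4.0: D3/F3 m3 -> F3/F4 P8 similar
  R2 @ bar6.0: G3/E4 M6 -> F3/C4 P5 similar
  R8 @ bar6.0: penult P5 not 3rd/6th
  R1 @ bar7.0: F3/F4 P8 -> E3/E4 P8 similar

No (6 violations)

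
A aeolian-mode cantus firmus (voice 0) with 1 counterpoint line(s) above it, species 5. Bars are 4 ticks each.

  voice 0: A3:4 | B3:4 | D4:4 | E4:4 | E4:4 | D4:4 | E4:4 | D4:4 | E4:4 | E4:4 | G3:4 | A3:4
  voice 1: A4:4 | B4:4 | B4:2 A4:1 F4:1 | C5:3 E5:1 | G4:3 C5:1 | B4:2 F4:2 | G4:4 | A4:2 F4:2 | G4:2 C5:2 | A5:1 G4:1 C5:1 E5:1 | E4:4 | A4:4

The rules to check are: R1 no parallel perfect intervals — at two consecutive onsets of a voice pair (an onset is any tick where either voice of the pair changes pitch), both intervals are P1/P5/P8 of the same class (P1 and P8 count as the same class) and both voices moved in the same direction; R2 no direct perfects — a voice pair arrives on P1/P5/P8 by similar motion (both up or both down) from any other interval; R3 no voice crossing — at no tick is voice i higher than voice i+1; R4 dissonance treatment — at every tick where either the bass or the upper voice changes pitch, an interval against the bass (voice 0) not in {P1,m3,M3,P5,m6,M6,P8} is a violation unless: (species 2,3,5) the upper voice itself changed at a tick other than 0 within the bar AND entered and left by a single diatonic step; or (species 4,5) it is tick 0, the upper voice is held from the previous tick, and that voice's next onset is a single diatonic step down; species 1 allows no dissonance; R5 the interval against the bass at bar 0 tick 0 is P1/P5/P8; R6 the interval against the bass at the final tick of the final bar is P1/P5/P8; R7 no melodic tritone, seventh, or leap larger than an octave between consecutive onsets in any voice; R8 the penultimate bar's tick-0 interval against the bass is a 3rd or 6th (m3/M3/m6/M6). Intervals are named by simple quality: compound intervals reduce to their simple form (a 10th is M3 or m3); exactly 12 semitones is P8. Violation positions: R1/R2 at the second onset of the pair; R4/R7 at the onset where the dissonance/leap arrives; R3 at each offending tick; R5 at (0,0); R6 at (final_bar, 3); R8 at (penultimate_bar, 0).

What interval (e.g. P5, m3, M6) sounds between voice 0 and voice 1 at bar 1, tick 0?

P8

voice 0=B3 voice 1=B4 -> P8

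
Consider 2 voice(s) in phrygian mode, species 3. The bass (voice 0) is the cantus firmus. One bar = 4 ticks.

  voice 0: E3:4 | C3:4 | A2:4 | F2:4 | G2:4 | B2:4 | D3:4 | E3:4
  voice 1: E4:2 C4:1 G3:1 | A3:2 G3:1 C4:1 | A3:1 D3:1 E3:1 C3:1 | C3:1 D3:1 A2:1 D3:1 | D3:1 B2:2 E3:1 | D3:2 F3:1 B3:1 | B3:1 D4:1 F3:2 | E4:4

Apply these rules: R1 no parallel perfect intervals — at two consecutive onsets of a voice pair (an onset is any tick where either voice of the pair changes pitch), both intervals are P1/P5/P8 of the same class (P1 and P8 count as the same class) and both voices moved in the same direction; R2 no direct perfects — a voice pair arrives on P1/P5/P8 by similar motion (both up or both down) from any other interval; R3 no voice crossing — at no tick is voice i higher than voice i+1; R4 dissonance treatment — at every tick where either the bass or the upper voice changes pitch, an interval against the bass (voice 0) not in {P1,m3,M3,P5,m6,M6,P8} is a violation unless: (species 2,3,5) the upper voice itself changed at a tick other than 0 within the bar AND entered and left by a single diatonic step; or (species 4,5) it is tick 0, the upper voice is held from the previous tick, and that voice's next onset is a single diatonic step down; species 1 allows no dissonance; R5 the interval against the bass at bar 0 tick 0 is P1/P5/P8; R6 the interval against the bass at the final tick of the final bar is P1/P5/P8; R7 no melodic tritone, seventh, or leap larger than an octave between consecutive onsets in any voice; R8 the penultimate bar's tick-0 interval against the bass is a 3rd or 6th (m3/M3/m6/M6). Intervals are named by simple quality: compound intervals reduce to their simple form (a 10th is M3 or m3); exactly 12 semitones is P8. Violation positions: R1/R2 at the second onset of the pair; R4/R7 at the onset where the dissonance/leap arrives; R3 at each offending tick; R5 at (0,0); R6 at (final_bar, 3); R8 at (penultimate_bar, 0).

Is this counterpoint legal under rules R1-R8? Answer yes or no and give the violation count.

No (6 violations)

bar 0: v0=E3 v1=E4 (P8)
bar 1: v0=C3 v1=A3 (M6)
bar 2: v0=A2 v1=A3 (P8)
bar 3: v0=F2 v1=C3 (P5)
bar 4: v0=G2 v1=D3 (P5)
bar 5: v0=B2 v1=D3 (m3)
bar 6: v0=D3 v1=B3 (M6)
bar 7: v0=E3 v1=E4 (P8)
  R1 @ bar2.0: C3/C4 P8 -> A2/A3 P8 similar
  R4 @ bar2.1: A2/D3 P4 untreated
  R4 @ bar5.2: B2/F3 TT untreated
  R7 @ bar5.3: F3->B3 leap 6st
  R2 @ bar7.0: D3/F3 m3 -> E3/E4 P8 similar
  R7 @ bar7.0: F3->E4 leap 11st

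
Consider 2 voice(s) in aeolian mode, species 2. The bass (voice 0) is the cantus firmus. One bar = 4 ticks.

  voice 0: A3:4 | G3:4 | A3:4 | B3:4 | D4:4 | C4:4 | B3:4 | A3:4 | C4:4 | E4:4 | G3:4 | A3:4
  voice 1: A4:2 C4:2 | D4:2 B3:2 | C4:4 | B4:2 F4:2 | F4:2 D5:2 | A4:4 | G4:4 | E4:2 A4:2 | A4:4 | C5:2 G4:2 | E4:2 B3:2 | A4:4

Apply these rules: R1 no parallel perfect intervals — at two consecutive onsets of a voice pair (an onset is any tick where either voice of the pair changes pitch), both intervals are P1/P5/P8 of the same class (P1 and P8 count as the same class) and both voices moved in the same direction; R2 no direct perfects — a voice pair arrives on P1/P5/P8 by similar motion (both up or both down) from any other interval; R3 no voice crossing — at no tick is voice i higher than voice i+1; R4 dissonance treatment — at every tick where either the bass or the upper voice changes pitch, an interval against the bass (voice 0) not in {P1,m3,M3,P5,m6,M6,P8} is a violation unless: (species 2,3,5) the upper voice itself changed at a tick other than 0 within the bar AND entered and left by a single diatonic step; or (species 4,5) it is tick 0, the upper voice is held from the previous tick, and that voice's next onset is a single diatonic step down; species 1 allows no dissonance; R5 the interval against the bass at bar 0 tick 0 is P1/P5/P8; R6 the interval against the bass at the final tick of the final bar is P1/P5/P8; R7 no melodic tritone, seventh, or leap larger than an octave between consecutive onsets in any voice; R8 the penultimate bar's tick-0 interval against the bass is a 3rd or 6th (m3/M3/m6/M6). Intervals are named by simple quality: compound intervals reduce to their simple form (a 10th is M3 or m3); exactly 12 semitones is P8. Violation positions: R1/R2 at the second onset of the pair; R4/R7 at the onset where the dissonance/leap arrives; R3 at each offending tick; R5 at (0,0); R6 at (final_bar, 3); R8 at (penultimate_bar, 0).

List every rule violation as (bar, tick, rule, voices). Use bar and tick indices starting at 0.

bar 0: v0=A3 v1=A4 downbeat P8
bar 1: v0=G3 v1=D4 downbeat P5
bar 2: v0=A3 v1=C4 downbeat m3
bar 3: v0=B3 v1=B4 downbeat P8
bar 4: v0=D4 v1=F4 downbeat m3
bar 5: v0=C4 v1=A4 downbeat M6
bar 6: v0=B3 v1=G4 downbeat m6
bar 7: v0=A3 v1=E4 downbeat P5
bar 8: v0=C4 v1=A4 downbeat M6
bar 9: v0=E4 v1=C5 downbeat m6
bar 10: v0=G3 v1=E4 downbeat M6
bar 11: v0=A3 v1=A4 downbeat P8
  -> R2 @ bar 3 tick 0 v(0, 1): A3/C4 m3 -> B3/B4 P8 similar
  -> R7 @ bar 3 tick 0 v(1,): C4->B4 leap 11st
  -> R4 @ bar 3 tick 2 v(0, 1): B3/F4 TT untreated
  -> R7 @ bar 3 tick 2 v(1,): B4->F4 leap 6st
  -> R2 @ bar 7 tick 0 v(0, 1): B3/G4 m6 -> A3/E4 P5 similar
  -> R2 @ bar 11 tick 0 v(0, 1): G3/B3 M3 -> A3/A4 P8 similar
  -> R7 @ bar 11 tick 0 v(1,): B3->A4 leap 10st

(3, 0, R2, (0, 1))
(3, 0, R7, (1,))
(3, 2, R4, (0, 1))
(3, 2, R7, (1,))
(7, 0, R2, (0, 1))
(11, 0, R2, (0, 1))
(11, 0, R7, (1,))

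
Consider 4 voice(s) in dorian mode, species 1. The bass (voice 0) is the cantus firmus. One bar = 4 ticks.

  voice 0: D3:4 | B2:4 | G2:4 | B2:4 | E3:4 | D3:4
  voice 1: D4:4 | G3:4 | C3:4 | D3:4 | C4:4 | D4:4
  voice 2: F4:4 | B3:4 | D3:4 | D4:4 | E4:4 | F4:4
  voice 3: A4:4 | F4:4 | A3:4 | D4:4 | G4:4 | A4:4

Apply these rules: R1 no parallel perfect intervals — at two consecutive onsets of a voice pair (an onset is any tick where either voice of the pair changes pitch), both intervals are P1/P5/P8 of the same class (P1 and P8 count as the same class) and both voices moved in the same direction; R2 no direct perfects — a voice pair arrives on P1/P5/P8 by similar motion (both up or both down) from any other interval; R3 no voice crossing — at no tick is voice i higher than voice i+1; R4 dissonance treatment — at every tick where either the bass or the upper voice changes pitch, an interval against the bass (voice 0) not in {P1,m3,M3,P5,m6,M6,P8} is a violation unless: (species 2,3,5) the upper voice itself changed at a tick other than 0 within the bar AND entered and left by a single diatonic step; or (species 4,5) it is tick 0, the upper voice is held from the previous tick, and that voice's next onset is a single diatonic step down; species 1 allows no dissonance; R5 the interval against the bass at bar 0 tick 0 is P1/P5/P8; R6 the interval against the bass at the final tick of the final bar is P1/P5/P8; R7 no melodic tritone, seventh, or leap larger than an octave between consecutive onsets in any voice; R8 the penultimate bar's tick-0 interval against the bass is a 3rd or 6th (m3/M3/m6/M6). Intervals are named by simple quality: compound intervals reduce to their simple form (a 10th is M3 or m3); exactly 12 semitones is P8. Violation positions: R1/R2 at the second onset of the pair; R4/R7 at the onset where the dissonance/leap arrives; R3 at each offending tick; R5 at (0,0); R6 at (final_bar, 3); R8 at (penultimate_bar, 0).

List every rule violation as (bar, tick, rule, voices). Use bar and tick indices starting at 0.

(0, 0, R5, (0, 2))
(1, 0, R2, (0, 2))
(1, 0, R4, (0, 3))
(1, 0, R7, (2,))
(2, 0, R2, (0, 2))
(2, 0, R2, (2, 3))
(2, 0, R4, (0, 1))
(2, 0, R4, (0, 3))
(3, 0, R2, (1, 2))
(3, 0, R2, (1, 3))
(3, 0, R2, (2, 3))
(4, 0, R2, (0, 2))
(4, 0, R2, (1, 3))
(4, 0, R7, (1,))
(4, 0, R8, (0, 2))
(5, 0, R1, (1, 3))
(5, 3, R6, (0, 2))

bar 0: v0=D3 v1=D4 v2=F4 v3=A4 downbeat P5
bar 1: v0=B2 v1=G3 v2=B3 v3=F4 downbeat TT
bar 2: v0=G2 v1=C3 v2=D3 v3=A3 downbeat M2
bar 3: v0=B2 v1=D3 v2=D4 v3=D4 downbeat m3
bar 4: v0=E3 v1=C4 v2=E4 v3=G4 downbeat m3
bar 5: v0=D3 v1=D4 v2=F4 v3=A4 downbeat P5
  -> R5 @ bar 0 tick 0 v(0, 2): opens on m3
  -> R2 @ bar 1 tick 0 v(0, 2): D3/F4 m3 -> B2/B3 P8 similar
  -> R4 @ bar 1 tick 0 v(0, 3): B2/F4 TT untreated
  -> R7 @ bar 1 tick 0 v(2,): F4->B3 leap 6st
  -> R2 @ bar 2 tick 0 v(0, 2): B2/B3 P8 -> G2/D3 P5 similar
  -> R2 @ bar 2 tick 0 v(2, 3): B3/F4 TT -> D3/A3 P5 similar
  -> R4 @ bar 2 tick 0 v(0, 1): G2/C3 P4 untreated
  -> R4 @ bar 2 tick 0 v(0, 3): G2/A3 M2 untreated
  -> R2 @ bar 3 tick 0 v(1, 2): C3/D3 M2 -> D3/D4 P8 similar
  -> R2 @ bar 3 tick 0 v(1, 3): C3/A3 M6 -> D3/D4 P8 similar
  -> R2 @ bar 3 tick 0 v(2, 3): D3/A3 P5 -> D4/D4 P1 similar
  -> R2 @ bar 4 tick 0 v(0, 2): B2/D4 m3 -> E3/E4 P8 similar
  -> R2 @ bar 4 tick 0 v(1, 3): D3/D4 P8 -> C4/G4 P5 similar
  -> R7 @ bar 4 tick 0 v(1,): D3->C4 leap 10st
  -> R8 @ bar 4 tick 0 v(0, 2): penult P8 not 3rd/6th
  -> R1 @ bar 5 tick 0 v(1, 3): C4/G4 P5 -> D4/A4 P5 similar
  -> R6 @ bar 5 tick 3 v(0, 2): closes on m3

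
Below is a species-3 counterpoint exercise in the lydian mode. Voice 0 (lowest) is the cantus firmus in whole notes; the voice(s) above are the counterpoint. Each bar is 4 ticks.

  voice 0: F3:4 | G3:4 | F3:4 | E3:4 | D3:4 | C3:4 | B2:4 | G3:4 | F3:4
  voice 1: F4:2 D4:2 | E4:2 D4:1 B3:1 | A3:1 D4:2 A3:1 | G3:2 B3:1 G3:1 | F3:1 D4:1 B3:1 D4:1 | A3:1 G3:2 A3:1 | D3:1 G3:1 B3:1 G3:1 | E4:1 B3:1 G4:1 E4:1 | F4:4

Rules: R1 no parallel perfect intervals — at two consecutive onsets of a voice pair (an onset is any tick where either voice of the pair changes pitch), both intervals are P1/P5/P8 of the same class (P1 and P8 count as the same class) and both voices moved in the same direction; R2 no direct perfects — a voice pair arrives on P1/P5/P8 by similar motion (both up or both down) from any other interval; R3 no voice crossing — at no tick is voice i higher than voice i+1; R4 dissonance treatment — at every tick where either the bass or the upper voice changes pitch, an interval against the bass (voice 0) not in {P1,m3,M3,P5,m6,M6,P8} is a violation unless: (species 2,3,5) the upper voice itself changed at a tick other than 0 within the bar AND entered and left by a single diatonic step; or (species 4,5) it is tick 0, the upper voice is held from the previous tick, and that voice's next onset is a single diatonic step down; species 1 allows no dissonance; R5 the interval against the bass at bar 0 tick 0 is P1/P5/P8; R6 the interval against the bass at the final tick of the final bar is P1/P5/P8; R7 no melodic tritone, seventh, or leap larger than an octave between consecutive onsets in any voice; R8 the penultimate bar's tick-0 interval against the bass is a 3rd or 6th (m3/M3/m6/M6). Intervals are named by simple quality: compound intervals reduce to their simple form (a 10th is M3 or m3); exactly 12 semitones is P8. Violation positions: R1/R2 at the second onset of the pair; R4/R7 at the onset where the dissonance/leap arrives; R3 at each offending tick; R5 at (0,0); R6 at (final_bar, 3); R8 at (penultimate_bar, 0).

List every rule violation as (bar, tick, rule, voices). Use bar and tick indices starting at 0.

bar 0: v0=F3 v1=F4 downbeat P8
bar 1: v0=G3 v1=E4 downbeat M6
bar 2: v0=F3 v1=A3 downbeat M3
bar 3: v0=E3 v1=G3 downbeat m3
bar 4: v0=D3 v1=F3 downbeat m3
bar 5: v0=C3 v1=A3 downbeat M6
bar 6: v0=B2 v1=D3 downbeat m3
bar 7: v0=G3 v1=E4 downbeat M6
bar 8: v0=F3 v1=F4 downbeat P8

No violations across 9 bars (F3..F3 vs F4..F4).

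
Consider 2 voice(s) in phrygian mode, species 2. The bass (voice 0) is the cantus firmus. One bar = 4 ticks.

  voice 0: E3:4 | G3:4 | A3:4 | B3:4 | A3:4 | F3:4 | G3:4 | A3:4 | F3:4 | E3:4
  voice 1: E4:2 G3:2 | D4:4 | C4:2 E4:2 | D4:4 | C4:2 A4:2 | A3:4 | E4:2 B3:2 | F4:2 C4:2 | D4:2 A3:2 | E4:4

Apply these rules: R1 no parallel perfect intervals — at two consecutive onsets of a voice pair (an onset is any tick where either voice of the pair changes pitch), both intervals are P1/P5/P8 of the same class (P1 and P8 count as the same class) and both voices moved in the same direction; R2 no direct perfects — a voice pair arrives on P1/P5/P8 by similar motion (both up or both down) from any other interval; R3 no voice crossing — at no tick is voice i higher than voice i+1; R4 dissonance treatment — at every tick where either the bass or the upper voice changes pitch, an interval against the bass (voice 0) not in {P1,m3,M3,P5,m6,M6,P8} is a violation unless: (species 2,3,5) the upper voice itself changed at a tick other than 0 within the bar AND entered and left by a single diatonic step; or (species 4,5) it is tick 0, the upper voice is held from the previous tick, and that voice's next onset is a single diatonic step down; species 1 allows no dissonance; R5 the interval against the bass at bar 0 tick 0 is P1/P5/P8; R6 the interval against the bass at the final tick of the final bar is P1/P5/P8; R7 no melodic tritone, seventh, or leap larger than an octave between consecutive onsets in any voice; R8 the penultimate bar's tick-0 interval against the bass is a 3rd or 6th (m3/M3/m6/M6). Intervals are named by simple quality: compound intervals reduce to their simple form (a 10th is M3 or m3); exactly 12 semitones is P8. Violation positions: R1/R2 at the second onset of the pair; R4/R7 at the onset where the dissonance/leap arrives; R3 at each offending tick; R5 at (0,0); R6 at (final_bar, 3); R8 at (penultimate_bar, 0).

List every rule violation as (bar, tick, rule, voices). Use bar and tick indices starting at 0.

(1, 0, R2, (0, 1))
(7, 0, R7, (1,))

bar 0: v0=E3 v1=E4 downbeat P8
bar 1: v0=G3 v1=D4 downbeat P5
bar 2: v0=A3 v1=C4 downbeat m3
bar 3: v0=B3 v1=D4 downbeat m3
bar 4: v0=A3 v1=C4 downbeat m3
bar 5: v0=F3 v1=A3 downbeat M3
bar 6: v0=G3 v1=E4 downbeat M6
bar 7: v0=A3 v1=F4 downbeat m6
bar 8: v0=F3 v1=D4 downbeat M6
bar 9: v0=E3 v1=E4 downbeat P8
  -> R2 @ bar 1 tick 0 v(0, 1): E3/G3 m3 -> G3/D4 P5 similar
  -> R7 @ bar 7 tick 0 v(1,): B3->F4 leap 6st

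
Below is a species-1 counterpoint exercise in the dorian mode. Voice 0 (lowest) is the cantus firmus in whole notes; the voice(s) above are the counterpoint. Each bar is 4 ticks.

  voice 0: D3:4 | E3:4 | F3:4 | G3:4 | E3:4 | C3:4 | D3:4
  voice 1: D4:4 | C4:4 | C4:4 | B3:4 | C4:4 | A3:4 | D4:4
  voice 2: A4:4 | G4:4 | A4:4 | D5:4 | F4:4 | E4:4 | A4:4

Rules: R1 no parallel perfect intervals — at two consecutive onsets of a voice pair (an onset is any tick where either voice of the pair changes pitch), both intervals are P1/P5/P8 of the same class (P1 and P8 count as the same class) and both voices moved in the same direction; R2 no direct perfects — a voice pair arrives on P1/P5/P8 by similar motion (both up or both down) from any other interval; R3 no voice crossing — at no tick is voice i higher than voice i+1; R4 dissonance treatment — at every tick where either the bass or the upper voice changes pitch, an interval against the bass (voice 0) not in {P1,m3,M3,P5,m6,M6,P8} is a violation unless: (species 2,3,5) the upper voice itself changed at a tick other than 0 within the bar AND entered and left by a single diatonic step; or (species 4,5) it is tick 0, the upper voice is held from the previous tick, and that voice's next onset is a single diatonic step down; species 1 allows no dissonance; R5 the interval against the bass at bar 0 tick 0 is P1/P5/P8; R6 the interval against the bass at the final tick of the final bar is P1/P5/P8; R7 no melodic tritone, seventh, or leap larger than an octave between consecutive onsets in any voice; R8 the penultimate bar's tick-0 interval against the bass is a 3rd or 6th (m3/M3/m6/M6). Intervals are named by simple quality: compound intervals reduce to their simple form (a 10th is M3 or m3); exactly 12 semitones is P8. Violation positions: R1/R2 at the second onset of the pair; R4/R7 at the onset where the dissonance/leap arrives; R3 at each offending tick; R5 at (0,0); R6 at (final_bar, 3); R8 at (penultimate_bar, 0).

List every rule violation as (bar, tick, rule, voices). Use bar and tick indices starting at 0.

(1, 0, R1, (1, 2))
(3, 0, R2, (0, 2))
(4, 0, R4, (0, 2))
(5, 0, R2, (1, 2))
(6, 0, R1, (1, 2))
(6, 0, R2, (0, 1))
(6, 0, R2, (0, 2))

bar 0: v0=D3 v1=D4 v2=A4 downbeat P5
bar 1: v0=E3 v1=C4 v2=G4 downbeat m3
bar 2: v0=F3 v1=C4 v2=A4 downbeat M3
bar 3: v0=G3 v1=B3 v2=D5 downbeat P5
bar 4: v0=E3 v1=C4 v2=F4 downbeat m2
bar 5: v0=C3 v1=A3 v2=E4 downbeat M3
bar 6: v0=D3 v1=D4 v2=A4 downbeat P5
  -> R1 @ bar 1 tick 0 v(1, 2): D4/A4 P5 -> C4/G4 P5 similar
  -> R2 @ bar 3 tick 0 v(0, 2): F3/A4 M3 -> G3/D5 P5 similar
  -> R4 @ bar 4 tick 0 v(0, 2): E3/F4 m2 untreated
  -> R2 @ bar 5 tick 0 v(1, 2): C4/F4 P4 -> A3/E4 P5 similar
  -> R1 @ bar 6 tick 0 v(1, 2): A3/E4 P5 -> D4/A4 P5 similar
  -> R2 @ bar 6 tick 0 v(0, 1): C3/A3 M6 -> D3/D4 P8 similar
  -> R2 @ bar 6 tick 0 v(0, 2): C3/E4 M3 -> D3/A4 P5 similar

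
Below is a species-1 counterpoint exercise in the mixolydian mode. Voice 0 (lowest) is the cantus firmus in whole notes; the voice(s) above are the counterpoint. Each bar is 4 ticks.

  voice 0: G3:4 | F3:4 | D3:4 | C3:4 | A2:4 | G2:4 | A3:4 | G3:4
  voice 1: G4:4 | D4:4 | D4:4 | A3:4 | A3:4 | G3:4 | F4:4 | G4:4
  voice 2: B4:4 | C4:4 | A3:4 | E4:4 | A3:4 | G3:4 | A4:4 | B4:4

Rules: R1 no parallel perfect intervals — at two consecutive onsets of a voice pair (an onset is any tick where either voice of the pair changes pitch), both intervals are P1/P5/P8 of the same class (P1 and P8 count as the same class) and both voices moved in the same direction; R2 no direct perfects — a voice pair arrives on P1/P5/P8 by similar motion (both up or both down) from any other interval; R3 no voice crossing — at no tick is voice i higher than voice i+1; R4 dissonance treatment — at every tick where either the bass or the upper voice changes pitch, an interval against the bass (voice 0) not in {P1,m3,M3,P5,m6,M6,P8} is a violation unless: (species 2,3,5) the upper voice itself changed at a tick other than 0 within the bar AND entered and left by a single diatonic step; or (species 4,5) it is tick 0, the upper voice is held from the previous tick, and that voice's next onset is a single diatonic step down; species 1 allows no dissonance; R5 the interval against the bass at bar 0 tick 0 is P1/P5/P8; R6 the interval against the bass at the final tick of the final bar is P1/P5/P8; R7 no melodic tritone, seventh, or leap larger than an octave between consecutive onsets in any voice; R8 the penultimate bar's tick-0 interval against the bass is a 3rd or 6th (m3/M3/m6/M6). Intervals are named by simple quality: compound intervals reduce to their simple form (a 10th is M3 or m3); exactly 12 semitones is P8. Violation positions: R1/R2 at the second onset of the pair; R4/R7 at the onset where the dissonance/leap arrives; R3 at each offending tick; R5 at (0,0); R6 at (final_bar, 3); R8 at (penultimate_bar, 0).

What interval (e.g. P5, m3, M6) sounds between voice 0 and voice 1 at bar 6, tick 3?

m6

voice 0=A3 voice 1=F4 -> m6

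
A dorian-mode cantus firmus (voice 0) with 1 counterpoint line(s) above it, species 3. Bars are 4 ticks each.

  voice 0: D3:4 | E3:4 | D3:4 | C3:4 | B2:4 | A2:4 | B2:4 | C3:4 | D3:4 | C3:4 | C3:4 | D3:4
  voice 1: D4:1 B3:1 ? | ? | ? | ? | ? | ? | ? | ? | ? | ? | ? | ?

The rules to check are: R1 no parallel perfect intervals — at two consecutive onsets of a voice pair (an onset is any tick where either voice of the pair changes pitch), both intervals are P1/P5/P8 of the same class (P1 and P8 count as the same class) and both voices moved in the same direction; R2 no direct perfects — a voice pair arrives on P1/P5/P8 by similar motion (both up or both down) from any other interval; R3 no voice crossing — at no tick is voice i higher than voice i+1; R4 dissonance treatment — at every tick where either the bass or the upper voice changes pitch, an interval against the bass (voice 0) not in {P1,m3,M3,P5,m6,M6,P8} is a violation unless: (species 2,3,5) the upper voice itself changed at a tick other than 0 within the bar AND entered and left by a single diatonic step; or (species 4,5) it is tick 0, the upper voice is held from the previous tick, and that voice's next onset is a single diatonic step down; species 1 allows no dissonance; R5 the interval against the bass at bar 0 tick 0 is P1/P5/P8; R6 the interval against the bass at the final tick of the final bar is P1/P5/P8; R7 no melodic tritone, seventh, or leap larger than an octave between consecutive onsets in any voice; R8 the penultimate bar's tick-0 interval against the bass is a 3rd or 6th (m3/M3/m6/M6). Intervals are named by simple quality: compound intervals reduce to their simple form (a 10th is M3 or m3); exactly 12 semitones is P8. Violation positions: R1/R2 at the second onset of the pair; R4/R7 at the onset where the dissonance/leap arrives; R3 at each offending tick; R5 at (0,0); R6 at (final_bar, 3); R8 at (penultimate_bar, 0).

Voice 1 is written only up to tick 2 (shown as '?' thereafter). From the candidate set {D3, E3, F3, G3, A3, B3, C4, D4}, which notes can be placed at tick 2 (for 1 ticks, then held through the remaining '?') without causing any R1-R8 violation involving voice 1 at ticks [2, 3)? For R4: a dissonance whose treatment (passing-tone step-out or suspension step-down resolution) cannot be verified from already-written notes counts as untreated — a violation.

D3: legal
E3: violates R4
F3: violates R7
G3: violates R4
A3: legal
B3: legal
C4: violates R4
D4: legal

{A3, B3, D3, D4}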